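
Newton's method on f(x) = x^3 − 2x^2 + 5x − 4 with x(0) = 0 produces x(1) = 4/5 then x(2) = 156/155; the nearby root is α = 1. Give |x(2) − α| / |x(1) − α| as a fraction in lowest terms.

1/31

x(1) − α = 4/5 − 1 = −1/5, so |x(1) − α| = 1/5.
x(2) − α = 156/155 − 1 = 1/155, so |x(2) − α| = 1/155.
Ratio = (1/155) / (1/5) = 1/31.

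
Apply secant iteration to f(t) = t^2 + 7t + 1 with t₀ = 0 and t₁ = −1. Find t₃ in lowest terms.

f(0) = 1, f(−1) = −5. t₂ = (−1) − (−5)·((−1) − 0)/((−5) − 1) = −1/6.
f(−1) = −5, f(−1/6) = −5/36. t₃ = (−1/6) − (−5/36)·((−1/6) − (−1))/((−5/36) − (−5)) = −1/7.

−1/7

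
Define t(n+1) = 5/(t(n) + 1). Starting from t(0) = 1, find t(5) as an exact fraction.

t(1) = 5/(1 + 1) = 5/2.
t(2) = 5/(5/2 + 1) = 10/7.
t(3) = 5/(10/7 + 1) = 35/17.
t(4) = 5/(35/17 + 1) = 85/52.
t(5) = 5/(85/52 + 1) = 260/137.

260/137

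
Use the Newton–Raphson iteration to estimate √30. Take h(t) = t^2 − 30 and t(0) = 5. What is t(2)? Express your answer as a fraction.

h'(t) = 2t.
h(5) = −5, h'(5) = 10, so t(1) = 5 − (−5)/10 = 11/2.
h(11/2) = 1/4, h'(11/2) = 11, so t(2) = (11/2) − (1/4)/11 = 241/44.

241/44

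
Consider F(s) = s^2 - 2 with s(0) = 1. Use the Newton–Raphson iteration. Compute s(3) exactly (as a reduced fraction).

577/408

F'(s) = 2s.
F(1) = -1, F'(1) = 2, so s(1) = 1 - (-1)/2 = 3/2.
F(3/2) = 1/4, F'(3/2) = 3, so s(2) = (3/2) - (1/4)/3 = 17/12.
F(17/12) = 1/144, F'(17/12) = 17/6, so s(3) = (17/12) - (1/144)/(17/6) = 577/408.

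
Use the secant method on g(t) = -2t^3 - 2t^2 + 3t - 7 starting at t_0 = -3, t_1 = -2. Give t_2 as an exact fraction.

g(-3) = 20, g(-2) = -5. t_2 = (-2) - (-5)·((-2) - (-3))/((-5) - 20) = -11/5.

-11/5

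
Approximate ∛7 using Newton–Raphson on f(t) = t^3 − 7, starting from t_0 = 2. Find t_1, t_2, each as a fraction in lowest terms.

f'(t) = 3t^2.
f(2) = 1, f'(2) = 12, so t_1 = 2 − 1/12 = 23/12.
f(23/12) = 71/1728, f'(23/12) = 529/48, so t_2 = (23/12) − (71/1728)/(529/48) = 18215/9522.

t_1 = 23/12, t_2 = 18215/9522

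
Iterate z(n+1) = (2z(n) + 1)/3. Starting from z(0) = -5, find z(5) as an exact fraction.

z(1) = (2·(-5) + 1)/3 = -3.
z(2) = (2·(-3) + 1)/3 = -5/3.
z(3) = (2·(-5/3) + 1)/3 = -7/9.
z(4) = (2·(-7/9) + 1)/3 = -5/27.
z(5) = (2·(-5/27) + 1)/3 = 17/81.

17/81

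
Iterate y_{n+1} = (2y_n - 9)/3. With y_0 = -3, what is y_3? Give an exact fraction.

-65/9

y_1 = (2·(-3) - 9)/3 = -5.
y_2 = (2·(-5) - 9)/3 = -19/3.
y_3 = (2·(-19/3) - 9)/3 = -65/9.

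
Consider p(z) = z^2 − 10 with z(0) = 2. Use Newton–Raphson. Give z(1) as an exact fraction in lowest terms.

p'(z) = 2z.
p(2) = −6, p'(2) = 4, so z(1) = 2 − (−6)/4 = 7/2.

7/2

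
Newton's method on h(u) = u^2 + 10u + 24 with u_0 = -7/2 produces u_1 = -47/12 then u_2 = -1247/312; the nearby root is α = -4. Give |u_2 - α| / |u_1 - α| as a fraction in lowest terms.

1/26

u_1 - α = -47/12 - (-4) = -47/12 + 4 = 1/12, so |u_1 - α| = 1/12.
u_2 - α = -1247/312 - (-4) = -1247/312 + 4 = 1/312, so |u_2 - α| = 1/312.
Ratio = (1/312) / (1/12) = 1/26.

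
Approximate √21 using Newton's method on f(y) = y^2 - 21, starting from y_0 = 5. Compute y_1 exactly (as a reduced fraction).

23/5

f'(y) = 2y.
f(5) = 4, f'(5) = 10, so y_1 = 5 - 4/10 = 23/5.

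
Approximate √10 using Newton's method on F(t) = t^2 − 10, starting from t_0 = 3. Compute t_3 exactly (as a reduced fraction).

1039681/328776

F'(t) = 2t.
F(3) = −1, F'(3) = 6, so t_1 = 3 − (−1)/6 = 19/6.
F(19/6) = 1/36, F'(19/6) = 19/3, so t_2 = (19/6) − (1/36)/(19/3) = 721/228.
F(721/228) = 1/51984, F'(721/228) = 721/114, so t_3 = (721/228) − (1/51984)/(721/114) = 1039681/328776.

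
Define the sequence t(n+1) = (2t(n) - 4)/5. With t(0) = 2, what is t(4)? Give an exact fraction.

-156/125

t(1) = (2·2 - 4)/5 = 0.
t(2) = (2·0 - 4)/5 = -4/5.
t(3) = (2·(-4/5) - 4)/5 = -28/25.
t(4) = (2·(-28/25) - 4)/5 = -156/125.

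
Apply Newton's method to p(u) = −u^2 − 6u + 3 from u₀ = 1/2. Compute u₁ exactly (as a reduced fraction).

13/28

p'(u) = −2u − 6.
p(1/2) = −1/4, p'(1/2) = −7, so u₁ = (1/2) − (−1/4)/(−7) = 13/28.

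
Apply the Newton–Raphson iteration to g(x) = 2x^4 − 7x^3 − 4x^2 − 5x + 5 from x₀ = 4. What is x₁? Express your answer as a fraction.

571/139

g'(x) = 8x^3 − 21x^2 − 8x − 5.
g(4) = −15, g'(4) = 139, so x₁ = 4 − (−15)/139 = 571/139.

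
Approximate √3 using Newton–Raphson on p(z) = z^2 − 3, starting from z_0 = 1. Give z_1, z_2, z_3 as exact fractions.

z_1 = 2, z_2 = 7/4, z_3 = 97/56

p'(z) = 2z.
p(1) = −2, p'(1) = 2, so z_1 = 1 − (−2)/2 = 2.
p(2) = 1, p'(2) = 4, so z_2 = 2 − 1/4 = 7/4.
p(7/4) = 1/16, p'(7/4) = 7/2, so z_3 = (7/4) − (1/16)/(7/2) = 97/56.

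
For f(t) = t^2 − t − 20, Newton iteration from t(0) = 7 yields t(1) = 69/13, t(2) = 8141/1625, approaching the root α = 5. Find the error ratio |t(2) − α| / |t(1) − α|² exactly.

t(1) − α = 69/13 − 5 = 4/13, so |t(1) − α| = 4/13.
t(2) − α = 8141/1625 − 5 = 16/1625, so |t(2) − α| = 16/1625.
|t(1) − α|² = 16/169.
Ratio = (16/1625) / (16/169) = 13/125.

13/125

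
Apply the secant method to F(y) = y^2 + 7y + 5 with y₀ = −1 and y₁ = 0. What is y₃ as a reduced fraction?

−30/37

F(−1) = −1, F(0) = 5. y₂ = 0 − 5·(0 − (−1))/(5 − (−1)) = −5/6.
F(0) = 5, F(−5/6) = −5/36. y₃ = (−5/6) − (−5/36)·((−5/6) − 0)/((−5/36) − 5) = −30/37.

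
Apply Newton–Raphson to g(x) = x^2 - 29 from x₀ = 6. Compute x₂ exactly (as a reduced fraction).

8401/1560

g'(x) = 2x.
g(6) = 7, g'(6) = 12, so x₁ = 6 - 7/12 = 65/12.
g(65/12) = 49/144, g'(65/12) = 65/6, so x₂ = (65/12) - (49/144)/(65/6) = 8401/1560.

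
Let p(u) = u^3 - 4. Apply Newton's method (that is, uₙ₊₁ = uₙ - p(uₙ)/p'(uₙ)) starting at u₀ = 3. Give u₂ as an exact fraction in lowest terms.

p'(u) = 3u^2.
p(3) = 23, p'(3) = 27, so u₁ = 3 - 23/27 = 58/27.
p(58/27) = 116380/19683, p'(58/27) = 3364/243, so u₂ = (58/27) - (116380/19683)/(3364/243) = 117239/68121.

117239/68121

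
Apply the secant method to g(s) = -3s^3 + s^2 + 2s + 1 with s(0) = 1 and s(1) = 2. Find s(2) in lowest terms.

g(1) = 1, g(2) = -15. s(2) = 2 - (-15)·(2 - 1)/((-15) - 1) = 17/16.

17/16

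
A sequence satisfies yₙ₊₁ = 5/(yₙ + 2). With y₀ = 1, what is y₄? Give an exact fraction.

y₁ = 5/(1 + 2) = 5/3.
y₂ = 5/(5/3 + 2) = 15/11.
y₃ = 5/(15/11 + 2) = 55/37.
y₄ = 5/(55/37 + 2) = 185/129.

185/129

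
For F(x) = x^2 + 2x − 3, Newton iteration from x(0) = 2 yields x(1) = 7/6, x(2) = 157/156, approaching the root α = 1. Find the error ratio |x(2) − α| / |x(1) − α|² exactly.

3/13

x(1) − α = 7/6 − 1 = 1/6, so |x(1) − α| = 1/6.
x(2) − α = 157/156 − 1 = 1/156, so |x(2) − α| = 1/156.
|x(1) − α|² = 1/36.
Ratio = (1/156) / (1/36) = 3/13.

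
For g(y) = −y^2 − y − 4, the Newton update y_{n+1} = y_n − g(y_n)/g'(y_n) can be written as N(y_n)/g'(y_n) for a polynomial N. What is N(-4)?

g'(y) = −2y − 1.
N(y) = y·g'(y) − g(y) = y·(−2y − 1) − (−y^2 − y − 4) = −y^2 + 4.
N(-4) = −12.

−12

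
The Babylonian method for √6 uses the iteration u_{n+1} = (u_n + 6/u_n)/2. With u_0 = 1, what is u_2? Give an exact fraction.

u_1 = (1 + 6/1)/2 = 7/2.
u_2 = (7/2 + 6/(7/2))/2 = 73/28.

73/28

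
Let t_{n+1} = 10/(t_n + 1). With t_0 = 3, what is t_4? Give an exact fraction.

270/97

t_1 = 10/(3 + 1) = 5/2.
t_2 = 10/(5/2 + 1) = 20/7.
t_3 = 10/(20/7 + 1) = 70/27.
t_4 = 10/(70/27 + 1) = 270/97.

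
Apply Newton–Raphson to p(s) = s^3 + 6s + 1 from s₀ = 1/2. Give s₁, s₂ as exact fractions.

p'(s) = 3s^2 + 6.
p(1/2) = 33/8, p'(1/2) = 27/4, so s₁ = (1/2) - (33/8)/(27/4) = -1/9.
p(-1/9) = 242/729, p'(-1/9) = 163/27, so s₂ = (-1/9) - (242/729)/(163/27) = -731/4401.

s₁ = -1/9, s₂ = -731/4401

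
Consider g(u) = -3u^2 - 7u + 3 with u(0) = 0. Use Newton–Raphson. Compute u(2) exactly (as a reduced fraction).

g'(u) = -6u - 7.
g(0) = 3, g'(0) = -7, so u(1) = 0 - 3/(-7) = 3/7.
g(3/7) = -27/49, g'(3/7) = -67/7, so u(2) = (3/7) - (-27/49)/(-67/7) = 174/469.

174/469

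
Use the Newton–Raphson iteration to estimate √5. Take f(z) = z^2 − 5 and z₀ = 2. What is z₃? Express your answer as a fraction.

f'(z) = 2z.
f(2) = −1, f'(2) = 4, so z₁ = 2 − (−1)/4 = 9/4.
f(9/4) = 1/16, f'(9/4) = 9/2, so z₂ = (9/4) − (1/16)/(9/2) = 161/72.
f(161/72) = 1/5184, f'(161/72) = 161/36, so z₃ = (161/72) − (1/5184)/(161/36) = 51841/23184.

51841/23184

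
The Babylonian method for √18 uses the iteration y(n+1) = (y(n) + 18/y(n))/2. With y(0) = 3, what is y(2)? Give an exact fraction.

y(1) = (3 + 18/3)/2 = 9/2.
y(2) = (9/2 + 18/(9/2))/2 = 17/4.

17/4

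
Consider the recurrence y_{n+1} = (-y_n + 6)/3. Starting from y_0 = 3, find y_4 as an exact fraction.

y_1 = (-3 + 6)/3 = 1.
y_2 = (-1 + 6)/3 = 5/3.
y_3 = (-(5/3) + 6)/3 = 13/9.
y_4 = (-(13/9) + 6)/3 = 41/27.

41/27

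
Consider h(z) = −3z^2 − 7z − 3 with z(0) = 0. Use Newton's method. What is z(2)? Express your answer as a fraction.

−120/217

h'(z) = −6z − 7.
h(0) = −3, h'(0) = −7, so z(1) = 0 − (−3)/(−7) = −3/7.
h(−3/7) = −27/49, h'(−3/7) = −31/7, so z(2) = (−3/7) − (−27/49)/(−31/7) = −120/217.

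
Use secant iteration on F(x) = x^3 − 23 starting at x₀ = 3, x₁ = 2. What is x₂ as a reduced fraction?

53/19

F(3) = 4, F(2) = −15. x₂ = 2 − (−15)·(2 − 3)/((−15) − 4) = 53/19.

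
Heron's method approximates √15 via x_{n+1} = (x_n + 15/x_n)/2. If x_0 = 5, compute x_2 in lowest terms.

31/8

x_1 = (5 + 15/5)/2 = 4.
x_2 = (4 + 15/4)/2 = 31/8.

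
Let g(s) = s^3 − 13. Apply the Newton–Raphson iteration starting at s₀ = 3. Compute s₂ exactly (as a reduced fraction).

857405/363609

g'(s) = 3s^2.
g(3) = 14, g'(3) = 27, so s₁ = 3 − 14/27 = 67/27.
g(67/27) = 44884/19683, g'(67/27) = 4489/243, so s₂ = (67/27) − (44884/19683)/(4489/243) = 857405/363609.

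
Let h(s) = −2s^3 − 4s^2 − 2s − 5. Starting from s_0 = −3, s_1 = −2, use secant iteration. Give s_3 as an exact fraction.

−4362/2081

h(−3) = 19, h(−2) = −1. s_2 = (−2) − (−1)·((−2) − (−3))/((−1) − 19) = −41/20.
h(−2) = −1, h(−41/20) = −1919/4000. s_3 = (−41/20) − (−1919/4000)·((−41/20) − (−2))/((−1919/4000) − (−1)) = −4362/2081.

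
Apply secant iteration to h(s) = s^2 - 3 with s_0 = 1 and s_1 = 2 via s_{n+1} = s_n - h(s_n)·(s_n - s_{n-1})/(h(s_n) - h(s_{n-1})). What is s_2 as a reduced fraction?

h(1) = -2, h(2) = 1. s_2 = 2 - 1·(2 - 1)/(1 - (-2)) = 5/3.

5/3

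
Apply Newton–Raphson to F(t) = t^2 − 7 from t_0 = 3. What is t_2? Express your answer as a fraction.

127/48

F'(t) = 2t.
F(3) = 2, F'(3) = 6, so t_1 = 3 − 2/6 = 8/3.
F(8/3) = 1/9, F'(8/3) = 16/3, so t_2 = (8/3) − (1/9)/(16/3) = 127/48.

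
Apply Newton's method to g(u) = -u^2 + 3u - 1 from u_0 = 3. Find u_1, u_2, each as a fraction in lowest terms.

g'(u) = -2u + 3.
g(3) = -1, g'(3) = -3, so u_1 = 3 - (-1)/(-3) = 8/3.
g(8/3) = -1/9, g'(8/3) = -7/3, so u_2 = (8/3) - (-1/9)/(-7/3) = 55/21.

u_1 = 8/3, u_2 = 55/21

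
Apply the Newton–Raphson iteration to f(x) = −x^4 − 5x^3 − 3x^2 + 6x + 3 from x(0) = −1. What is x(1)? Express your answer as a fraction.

1

f'(x) = −4x^3 − 15x^2 − 6x + 6.
f(−1) = −2, f'(−1) = 1, so x(1) = (−1) − (−2)/1 = 1.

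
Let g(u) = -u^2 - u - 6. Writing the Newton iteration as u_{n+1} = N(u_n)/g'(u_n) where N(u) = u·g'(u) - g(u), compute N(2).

g'(u) = -2u - 1.
N(u) = u·g'(u) - g(u) = u·(-2u - 1) - (-u^2 - u - 6) = -u^2 + 6.
N(2) = 2.

2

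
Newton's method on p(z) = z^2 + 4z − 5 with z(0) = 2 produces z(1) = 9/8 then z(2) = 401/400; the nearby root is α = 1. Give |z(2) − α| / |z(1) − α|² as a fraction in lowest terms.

z(1) − α = 9/8 − 1 = 1/8, so |z(1) − α| = 1/8.
z(2) − α = 401/400 − 1 = 1/400, so |z(2) − α| = 1/400.
|z(1) − α|² = 1/64.
Ratio = (1/400) / (1/64) = 4/25.

4/25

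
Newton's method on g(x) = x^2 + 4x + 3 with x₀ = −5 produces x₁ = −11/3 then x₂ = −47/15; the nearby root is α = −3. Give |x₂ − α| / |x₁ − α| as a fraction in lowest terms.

x₁ − α = −11/3 − (−3) = −11/3 + 3 = −2/3, so |x₁ − α| = 2/3.
x₂ − α = −47/15 − (−3) = −47/15 + 3 = −2/15, so |x₂ − α| = 2/15.
Ratio = (2/15) / (2/3) = 1/5.

1/5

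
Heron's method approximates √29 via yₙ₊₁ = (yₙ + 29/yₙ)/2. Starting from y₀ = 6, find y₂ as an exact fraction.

y₁ = (6 + 29/6)/2 = 65/12.
y₂ = (65/12 + 29/(65/12))/2 = 8401/1560.

8401/1560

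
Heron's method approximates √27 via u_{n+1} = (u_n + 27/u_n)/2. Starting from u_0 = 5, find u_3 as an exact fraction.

u_1 = (5 + 27/5)/2 = 26/5.
u_2 = (26/5 + 27/(26/5))/2 = 1351/260.
u_3 = (1351/260 + 27/(1351/260))/2 = 3650401/702520.

3650401/702520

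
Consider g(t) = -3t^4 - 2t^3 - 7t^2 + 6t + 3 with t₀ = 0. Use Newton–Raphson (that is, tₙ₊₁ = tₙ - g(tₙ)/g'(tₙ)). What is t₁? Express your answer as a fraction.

g'(t) = -12t^3 - 6t^2 - 14t + 6.
g(0) = 3, g'(0) = 6, so t₁ = 0 - 3/6 = -1/2.

-1/2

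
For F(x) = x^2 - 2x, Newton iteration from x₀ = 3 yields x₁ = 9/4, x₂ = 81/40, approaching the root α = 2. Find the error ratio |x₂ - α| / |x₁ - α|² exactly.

x₁ - α = 9/4 - 2 = 1/4, so |x₁ - α| = 1/4.
x₂ - α = 81/40 - 2 = 1/40, so |x₂ - α| = 1/40.
|x₁ - α|² = 1/16.
Ratio = (1/40) / (1/16) = 2/5.

2/5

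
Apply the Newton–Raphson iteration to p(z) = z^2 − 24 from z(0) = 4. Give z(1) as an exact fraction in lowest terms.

p'(z) = 2z.
p(4) = −8, p'(4) = 8, so z(1) = 4 − (−8)/8 = 5.

5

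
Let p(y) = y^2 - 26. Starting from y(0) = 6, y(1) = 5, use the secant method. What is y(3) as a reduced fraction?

566/111

p(6) = 10, p(5) = -1. y(2) = 5 - (-1)·(5 - 6)/((-1) - 10) = 56/11.
p(5) = -1, p(56/11) = -10/121. y(3) = (56/11) - (-10/121)·((56/11) - 5)/((-10/121) - (-1)) = 566/111.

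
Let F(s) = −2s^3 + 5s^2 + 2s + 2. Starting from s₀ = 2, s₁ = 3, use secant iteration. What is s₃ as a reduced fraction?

F(2) = 10, F(3) = −1. s₂ = 3 − (−1)·(3 − 2)/((−1) − 10) = 32/11.
F(3) = −1, F(32/11) = 1190/1331. s₃ = (32/11) − (1190/1331)·((32/11) − 3)/((1190/1331) − (−1)) = 7442/2521.

7442/2521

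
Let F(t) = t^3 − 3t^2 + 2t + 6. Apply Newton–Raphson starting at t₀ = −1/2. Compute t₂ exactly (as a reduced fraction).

−85501/83651

F'(t) = 3t^2 − 6t + 2.
F(−1/2) = 33/8, F'(−1/2) = 23/4, so t₁ = (−1/2) − (33/8)/(23/4) = −28/23.
F(−28/23) = −32670/12167, F'(−28/23) = 7274/529, so t₂ = (−28/23) − (−32670/12167)/(7274/529) = −85501/83651.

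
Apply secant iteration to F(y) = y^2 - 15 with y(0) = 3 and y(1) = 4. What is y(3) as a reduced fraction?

213/55

F(3) = -6, F(4) = 1. y(2) = 4 - 1·(4 - 3)/(1 - (-6)) = 27/7.
F(4) = 1, F(27/7) = -6/49. y(3) = (27/7) - (-6/49)·((27/7) - 4)/((-6/49) - 1) = 213/55.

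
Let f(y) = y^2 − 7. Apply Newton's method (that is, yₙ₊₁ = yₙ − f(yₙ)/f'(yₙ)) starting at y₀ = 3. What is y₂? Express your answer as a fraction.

127/48

f'(y) = 2y.
f(3) = 2, f'(3) = 6, so y₁ = 3 − 2/6 = 8/3.
f(8/3) = 1/9, f'(8/3) = 16/3, so y₂ = (8/3) − (1/9)/(16/3) = 127/48.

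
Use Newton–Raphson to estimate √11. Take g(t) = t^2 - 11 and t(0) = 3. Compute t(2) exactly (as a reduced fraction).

g'(t) = 2t.
g(3) = -2, g'(3) = 6, so t(1) = 3 - (-2)/6 = 10/3.
g(10/3) = 1/9, g'(10/3) = 20/3, so t(2) = (10/3) - (1/9)/(20/3) = 199/60.

199/60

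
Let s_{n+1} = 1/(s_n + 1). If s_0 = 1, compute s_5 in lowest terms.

8/13

s_1 = 1/(1 + 1) = 1/2.
s_2 = 1/(1/2 + 1) = 2/3.
s_3 = 1/(2/3 + 1) = 3/5.
s_4 = 1/(3/5 + 1) = 5/8.
s_5 = 1/(5/8 + 1) = 8/13.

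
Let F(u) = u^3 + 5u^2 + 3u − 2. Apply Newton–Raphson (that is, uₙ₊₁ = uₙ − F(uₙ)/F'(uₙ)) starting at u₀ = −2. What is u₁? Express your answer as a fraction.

−6/5

F'(u) = 3u^2 + 10u + 3.
F(−2) = 4, F'(−2) = −5, so u₁ = (−2) − 4/(−5) = −6/5.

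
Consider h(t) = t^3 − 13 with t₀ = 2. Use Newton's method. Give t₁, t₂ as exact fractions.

t₁ = 29/12, t₂ = 35621/15138

h'(t) = 3t^2.
h(2) = −5, h'(2) = 12, so t₁ = 2 − (−5)/12 = 29/12.
h(29/12) = 1925/1728, h'(29/12) = 841/48, so t₂ = (29/12) − (1925/1728)/(841/48) = 35621/15138.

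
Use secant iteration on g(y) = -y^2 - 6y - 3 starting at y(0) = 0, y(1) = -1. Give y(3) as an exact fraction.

g(0) = -3, g(-1) = 2. y(2) = (-1) - 2·((-1) - 0)/(2 - (-3)) = -3/5.
g(-1) = 2, g(-3/5) = 6/25. y(3) = (-3/5) - (6/25)·((-3/5) - (-1))/((6/25) - 2) = -6/11.

-6/11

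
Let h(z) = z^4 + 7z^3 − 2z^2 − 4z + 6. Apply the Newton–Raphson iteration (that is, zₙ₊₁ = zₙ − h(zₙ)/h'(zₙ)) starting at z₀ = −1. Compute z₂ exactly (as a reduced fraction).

h'(z) = 4z^3 + 21z^2 − 4z − 4.
h(−1) = 2, h'(−1) = 17, so z₁ = (−1) − 2/17 = −19/17.
h(−19/17) = −20044/83521, h'(−19/17) = 103753/4913, so z₂ = (−19/17) − (−20044/83521)/(103753/4913) = −1951263/1763801.

−1951263/1763801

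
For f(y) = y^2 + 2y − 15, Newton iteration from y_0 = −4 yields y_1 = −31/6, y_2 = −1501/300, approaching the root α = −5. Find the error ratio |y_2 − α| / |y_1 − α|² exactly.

y_1 − α = −31/6 − (−5) = −31/6 + 5 = −1/6, so |y_1 − α| = 1/6.
y_2 − α = −1501/300 − (−5) = −1501/300 + 5 = −1/300, so |y_2 − α| = 1/300.
|y_1 − α|² = 1/36.
Ratio = (1/300) / (1/36) = 3/25.

3/25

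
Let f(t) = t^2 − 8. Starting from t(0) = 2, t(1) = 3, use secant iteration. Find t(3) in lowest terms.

82/29

f(2) = −4, f(3) = 1. t(2) = 3 − 1·(3 − 2)/(1 − (−4)) = 14/5.
f(3) = 1, f(14/5) = −4/25. t(3) = (14/5) − (−4/25)·((14/5) − 3)/((−4/25) − 1) = 82/29.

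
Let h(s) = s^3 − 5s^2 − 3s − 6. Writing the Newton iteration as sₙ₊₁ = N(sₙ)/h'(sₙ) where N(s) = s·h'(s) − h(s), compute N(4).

h'(s) = 3s^2 − 10s − 3.
N(s) = s·h'(s) − h(s) = s·(3s^2 − 10s − 3) − (s^3 − 5s^2 − 3s − 6) = 2s^3 − 5s^2 + 6.
N(4) = 54.

54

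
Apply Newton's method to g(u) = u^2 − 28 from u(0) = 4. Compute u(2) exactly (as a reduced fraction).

g'(u) = 2u.
g(4) = −12, g'(4) = 8, so u(1) = 4 − (−12)/8 = 11/2.
g(11/2) = 9/4, g'(11/2) = 11, so u(2) = (11/2) − (9/4)/11 = 233/44.

233/44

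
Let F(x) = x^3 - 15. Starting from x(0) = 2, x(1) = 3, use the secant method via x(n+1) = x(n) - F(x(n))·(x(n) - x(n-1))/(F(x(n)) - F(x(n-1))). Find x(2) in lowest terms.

F(2) = -7, F(3) = 12. x(2) = 3 - 12·(3 - 2)/(12 - (-7)) = 45/19.

45/19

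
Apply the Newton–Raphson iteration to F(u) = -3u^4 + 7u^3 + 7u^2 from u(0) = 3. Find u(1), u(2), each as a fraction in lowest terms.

F'(u) = -12u^3 + 21u^2 + 14u.
F(3) = 9, F'(3) = -93, so u(1) = 3 - 9/(-93) = 96/31.
F(96/31) = -820224/923521, F'(96/31) = -3325632/29791, so u(2) = (96/31) - (-820224/923521)/(-3325632/29791) = 1658544/536951.

u(1) = 96/31, u(2) = 1658544/536951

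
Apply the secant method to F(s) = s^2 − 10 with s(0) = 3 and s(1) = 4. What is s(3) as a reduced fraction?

79/25

F(3) = −1, F(4) = 6. s(2) = 4 − 6·(4 − 3)/(6 − (−1)) = 22/7.
F(4) = 6, F(22/7) = −6/49. s(3) = (22/7) − (−6/49)·((22/7) − 4)/((−6/49) − 6) = 79/25.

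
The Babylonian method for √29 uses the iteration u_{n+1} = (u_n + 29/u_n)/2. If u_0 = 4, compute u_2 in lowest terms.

u_1 = (4 + 29/4)/2 = 45/8.
u_2 = (45/8 + 29/(45/8))/2 = 3881/720.

3881/720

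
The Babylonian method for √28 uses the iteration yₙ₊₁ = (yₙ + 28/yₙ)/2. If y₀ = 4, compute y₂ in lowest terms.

y₁ = (4 + 28/4)/2 = 11/2.
y₂ = (11/2 + 28/(11/2))/2 = 233/44.

233/44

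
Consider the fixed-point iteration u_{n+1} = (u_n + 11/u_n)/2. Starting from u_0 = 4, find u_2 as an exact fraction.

u_1 = (4 + 11/4)/2 = 27/8.
u_2 = (27/8 + 11/(27/8))/2 = 1433/432.

1433/432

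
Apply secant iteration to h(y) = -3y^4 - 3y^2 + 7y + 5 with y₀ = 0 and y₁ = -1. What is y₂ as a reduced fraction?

h(0) = 5, h(-1) = -8. y₂ = (-1) - (-8)·((-1) - 0)/((-8) - 5) = -5/13.

-5/13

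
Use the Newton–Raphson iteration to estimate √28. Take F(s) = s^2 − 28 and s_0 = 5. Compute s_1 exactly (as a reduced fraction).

53/10

F'(s) = 2s.
F(5) = −3, F'(5) = 10, so s_1 = 5 − (−3)/10 = 53/10.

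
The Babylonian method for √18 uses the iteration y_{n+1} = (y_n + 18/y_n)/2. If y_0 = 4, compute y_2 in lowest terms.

y_1 = (4 + 18/4)/2 = 17/4.
y_2 = (17/4 + 18/(17/4))/2 = 577/136.

577/136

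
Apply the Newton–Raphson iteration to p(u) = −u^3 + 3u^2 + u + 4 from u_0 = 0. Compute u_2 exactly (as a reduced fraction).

p'(u) = −3u^2 + 6u + 1.
p(0) = 4, p'(0) = 1, so u_1 = 0 − 4/1 = −4.
p(−4) = 112, p'(−4) = −71, so u_2 = (−4) − 112/(−71) = −172/71.

−172/71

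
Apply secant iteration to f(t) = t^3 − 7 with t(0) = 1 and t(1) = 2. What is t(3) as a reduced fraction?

f(1) = −6, f(2) = 1. t(2) = 2 − 1·(2 − 1)/(1 − (−6)) = 13/7.
f(2) = 1, f(13/7) = −204/343. t(3) = (13/7) − (−204/343)·((13/7) − 2)/((−204/343) − 1) = 1045/547.

1045/547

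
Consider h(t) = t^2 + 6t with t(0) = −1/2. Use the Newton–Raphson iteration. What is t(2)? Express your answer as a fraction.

1/2440

h'(t) = 2t + 6.
h(−1/2) = −11/4, h'(−1/2) = 5, so t(1) = (−1/2) − (−11/4)/5 = 1/20.
h(1/20) = 121/400, h'(1/20) = 61/10, so t(2) = (1/20) − (121/400)/(61/10) = 1/2440.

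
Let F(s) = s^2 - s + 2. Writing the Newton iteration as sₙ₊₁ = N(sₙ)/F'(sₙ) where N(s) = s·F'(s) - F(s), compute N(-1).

F'(s) = 2s - 1.
N(s) = s·F'(s) - F(s) = s·(2s - 1) - (s^2 - s + 2) = s^2 - 2.
N(-1) = -1.

-1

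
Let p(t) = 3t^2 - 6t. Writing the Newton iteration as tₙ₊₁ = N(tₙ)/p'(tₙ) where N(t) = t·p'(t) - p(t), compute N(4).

48

p'(t) = 6t - 6.
N(t) = t·p'(t) - p(t) = t·(6t - 6) - (3t^2 - 6t) = 3t^2.
N(4) = 48.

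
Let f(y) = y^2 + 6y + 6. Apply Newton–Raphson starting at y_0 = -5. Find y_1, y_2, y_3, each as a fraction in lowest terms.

f'(y) = 2y + 6.
f(-5) = 1, f'(-5) = -4, so y_1 = (-5) - 1/(-4) = -19/4.
f(-19/4) = 1/16, f'(-19/4) = -7/2, so y_2 = (-19/4) - (1/16)/(-7/2) = -265/56.
f(-265/56) = 1/3136, f'(-265/56) = -97/28, so y_3 = (-265/56) - (1/3136)/(-97/28) = -51409/10864.

y_1 = -19/4, y_2 = -265/56, y_3 = -51409/10864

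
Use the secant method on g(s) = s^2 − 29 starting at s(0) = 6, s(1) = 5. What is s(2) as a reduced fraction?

g(6) = 7, g(5) = −4. s(2) = 5 − (−4)·(5 − 6)/((−4) − 7) = 59/11.

59/11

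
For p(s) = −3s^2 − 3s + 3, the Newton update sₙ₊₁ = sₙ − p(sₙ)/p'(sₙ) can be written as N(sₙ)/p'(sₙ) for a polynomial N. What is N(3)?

p'(s) = −6s − 3.
N(s) = s·p'(s) − p(s) = s·(−6s − 3) − (−3s^2 − 3s + 3) = −3s^2 − 3.
N(3) = −30.

−30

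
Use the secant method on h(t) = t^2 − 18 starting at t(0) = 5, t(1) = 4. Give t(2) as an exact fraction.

h(5) = 7, h(4) = −2. t(2) = 4 − (−2)·(4 − 5)/((−2) − 7) = 38/9.

38/9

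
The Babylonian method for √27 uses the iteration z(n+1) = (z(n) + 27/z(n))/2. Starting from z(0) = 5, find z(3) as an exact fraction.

z(1) = (5 + 27/5)/2 = 26/5.
z(2) = (26/5 + 27/(26/5))/2 = 1351/260.
z(3) = (1351/260 + 27/(1351/260))/2 = 3650401/702520.

3650401/702520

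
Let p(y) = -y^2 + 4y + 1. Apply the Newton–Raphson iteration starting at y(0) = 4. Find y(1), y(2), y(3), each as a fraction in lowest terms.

p'(y) = -2y + 4.
p(4) = 1, p'(4) = -4, so y(1) = 4 - 1/(-4) = 17/4.
p(17/4) = -1/16, p'(17/4) = -9/2, so y(2) = (17/4) - (-1/16)/(-9/2) = 305/72.
p(305/72) = -1/5184, p'(305/72) = -161/36, so y(3) = (305/72) - (-1/5184)/(-161/36) = 98209/23184.

y(1) = 17/4, y(2) = 305/72, y(3) = 98209/23184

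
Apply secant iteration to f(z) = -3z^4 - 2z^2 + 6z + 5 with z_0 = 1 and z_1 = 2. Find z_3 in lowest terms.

f(1) = 6, f(2) = -39. z_2 = 2 - (-39)·(2 - 1)/((-39) - 6) = 17/15.
f(2) = -39, f(17/15) = 72254/16875. z_3 = (17/15) - (72254/16875)·((17/15) - 2)/((72254/16875) - (-39)) = 68491/56183.

68491/56183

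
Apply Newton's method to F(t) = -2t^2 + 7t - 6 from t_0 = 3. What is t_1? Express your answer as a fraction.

F'(t) = -4t + 7.
F(3) = -3, F'(3) = -5, so t_1 = 3 - (-3)/(-5) = 12/5.

12/5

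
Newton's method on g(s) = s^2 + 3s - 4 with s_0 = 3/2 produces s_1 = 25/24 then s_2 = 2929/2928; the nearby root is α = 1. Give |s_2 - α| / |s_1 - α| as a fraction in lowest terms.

1/122

s_1 - α = 25/24 - 1 = 1/24, so |s_1 - α| = 1/24.
s_2 - α = 2929/2928 - 1 = 1/2928, so |s_2 - α| = 1/2928.
Ratio = (1/2928) / (1/24) = 1/122.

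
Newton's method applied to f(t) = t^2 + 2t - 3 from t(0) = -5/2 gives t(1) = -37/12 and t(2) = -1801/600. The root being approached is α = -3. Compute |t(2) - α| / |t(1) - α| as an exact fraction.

t(1) - α = -37/12 - (-3) = -37/12 + 3 = -1/12, so |t(1) - α| = 1/12.
t(2) - α = -1801/600 - (-3) = -1801/600 + 3 = -1/600, so |t(2) - α| = 1/600.
Ratio = (1/600) / (1/12) = 1/50.

1/50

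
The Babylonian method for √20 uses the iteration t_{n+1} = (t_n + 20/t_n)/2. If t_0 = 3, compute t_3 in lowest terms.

4858801/1086456

t_1 = (3 + 20/3)/2 = 29/6.
t_2 = (29/6 + 20/(29/6))/2 = 1561/348.
t_3 = (1561/348 + 20/(1561/348))/2 = 4858801/1086456.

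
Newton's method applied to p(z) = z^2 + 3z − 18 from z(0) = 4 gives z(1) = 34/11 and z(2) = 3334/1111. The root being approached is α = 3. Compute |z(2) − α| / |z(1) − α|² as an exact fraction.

11/101

z(1) − α = 34/11 − 3 = 1/11, so |z(1) − α| = 1/11.
z(2) − α = 3334/1111 − 3 = 1/1111, so |z(2) − α| = 1/1111.
|z(1) − α|² = 1/121.
Ratio = (1/1111) / (1/121) = 11/101.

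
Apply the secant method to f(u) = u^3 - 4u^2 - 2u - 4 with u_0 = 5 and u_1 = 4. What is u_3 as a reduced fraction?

22690/4879

f(5) = 11, f(4) = -12. u_2 = 4 - (-12)·(4 - 5)/((-12) - 11) = 104/23.
f(4) = -12, f(104/23) = -28908/12167. u_3 = (104/23) - (-28908/12167)·((104/23) - 4)/((-28908/12167) - (-12)) = 22690/4879.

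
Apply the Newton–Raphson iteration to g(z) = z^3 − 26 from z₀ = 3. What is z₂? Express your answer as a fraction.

g'(z) = 3z^2.
g(3) = 1, g'(3) = 27, so z₁ = 3 − 1/27 = 80/27.
g(80/27) = 242/19683, g'(80/27) = 6400/243, so z₂ = (80/27) − (242/19683)/(6400/243) = 767879/259200.

767879/259200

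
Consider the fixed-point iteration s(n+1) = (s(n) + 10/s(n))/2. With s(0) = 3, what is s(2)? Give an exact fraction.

721/228

s(1) = (3 + 10/3)/2 = 19/6.
s(2) = (19/6 + 10/(19/6))/2 = 721/228.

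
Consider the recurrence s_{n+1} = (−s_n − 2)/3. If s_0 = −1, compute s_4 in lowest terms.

−41/81

s_1 = (−(−1) − 2)/3 = −1/3.
s_2 = (−(−1/3) − 2)/3 = −5/9.
s_3 = (−(−5/9) − 2)/3 = −13/27.
s_4 = (−(−13/27) − 2)/3 = −41/81.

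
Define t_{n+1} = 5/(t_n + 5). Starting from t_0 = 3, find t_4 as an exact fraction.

t_1 = 5/(3 + 5) = 5/8.
t_2 = 5/(5/8 + 5) = 8/9.
t_3 = 5/(8/9 + 5) = 45/53.
t_4 = 5/(45/53 + 5) = 53/62.

53/62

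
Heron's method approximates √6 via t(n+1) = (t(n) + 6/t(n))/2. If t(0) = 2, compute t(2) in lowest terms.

t(1) = (2 + 6/2)/2 = 5/2.
t(2) = (5/2 + 6/(5/2))/2 = 49/20.

49/20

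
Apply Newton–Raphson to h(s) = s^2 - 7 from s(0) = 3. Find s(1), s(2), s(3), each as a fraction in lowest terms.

s(1) = 8/3, s(2) = 127/48, s(3) = 32257/12192

h'(s) = 2s.
h(3) = 2, h'(3) = 6, so s(1) = 3 - 2/6 = 8/3.
h(8/3) = 1/9, h'(8/3) = 16/3, so s(2) = (8/3) - (1/9)/(16/3) = 127/48.
h(127/48) = 1/2304, h'(127/48) = 127/24, so s(3) = (127/48) - (1/2304)/(127/24) = 32257/12192.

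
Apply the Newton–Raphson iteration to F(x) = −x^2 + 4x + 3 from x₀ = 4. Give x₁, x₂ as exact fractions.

F'(x) = −2x + 4.
F(4) = 3, F'(4) = −4, so x₁ = 4 − 3/(−4) = 19/4.
F(19/4) = −9/16, F'(19/4) = −11/2, so x₂ = (19/4) − (−9/16)/(−11/2) = 409/88.

x₁ = 19/4, x₂ = 409/88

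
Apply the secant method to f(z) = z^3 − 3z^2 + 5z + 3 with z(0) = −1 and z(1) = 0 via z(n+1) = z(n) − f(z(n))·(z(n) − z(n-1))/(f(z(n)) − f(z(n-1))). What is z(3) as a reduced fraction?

−27/55

f(−1) = −6, f(0) = 3. z(2) = 0 − 3·(0 − (−1))/(3 − (−6)) = −1/3.
f(0) = 3, f(−1/3) = 26/27. z(3) = (−1/3) − (26/27)·((−1/3) − 0)/((26/27) − 3) = −27/55.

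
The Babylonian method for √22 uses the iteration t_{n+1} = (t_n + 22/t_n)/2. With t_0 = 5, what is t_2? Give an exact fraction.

4409/940

t_1 = (5 + 22/5)/2 = 47/10.
t_2 = (47/10 + 22/(47/10))/2 = 4409/940.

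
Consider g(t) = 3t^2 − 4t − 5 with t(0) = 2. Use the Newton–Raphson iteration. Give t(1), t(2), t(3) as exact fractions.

g'(t) = 6t − 4.
g(2) = −1, g'(2) = 8, so t(1) = 2 − (−1)/8 = 17/8.
g(17/8) = 3/64, g'(17/8) = 35/4, so t(2) = (17/8) − (3/64)/(35/4) = 1187/560.
g(1187/560) = 27/313600, g'(1187/560) = 2441/280, so t(3) = (1187/560) − (27/313600)/(2441/280) = 5794907/2733920.

t(1) = 17/8, t(2) = 1187/560, t(3) = 5794907/2733920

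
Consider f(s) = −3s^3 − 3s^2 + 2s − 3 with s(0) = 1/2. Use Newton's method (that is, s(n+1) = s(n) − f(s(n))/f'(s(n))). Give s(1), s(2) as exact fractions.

f'(s) = −9s^2 − 6s + 2.
f(1/2) = −25/8, f'(1/2) = −13/4, so s(1) = (1/2) − (−25/8)/(−13/4) = −6/13.
f(−6/13) = −9375/2197, f'(−6/13) = 482/169, so s(2) = (−6/13) − (−9375/2197)/(482/169) = 6483/6266.

s(1) = −6/13, s(2) = 6483/6266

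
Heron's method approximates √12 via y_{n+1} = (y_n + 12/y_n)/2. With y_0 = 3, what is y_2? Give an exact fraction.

97/28

y_1 = (3 + 12/3)/2 = 7/2.
y_2 = (7/2 + 12/(7/2))/2 = 97/28.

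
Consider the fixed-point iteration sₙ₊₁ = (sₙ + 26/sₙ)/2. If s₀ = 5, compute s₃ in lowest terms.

s₁ = (5 + 26/5)/2 = 51/10.
s₂ = (51/10 + 26/(51/10))/2 = 5201/1020.
s₃ = (5201/1020 + 26/(5201/1020))/2 = 54100801/10610040.

54100801/10610040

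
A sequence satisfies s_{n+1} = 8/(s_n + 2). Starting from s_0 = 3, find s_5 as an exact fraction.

148/75

s_1 = 8/(3 + 2) = 8/5.
s_2 = 8/(8/5 + 2) = 20/9.
s_3 = 8/(20/9 + 2) = 36/19.
s_4 = 8/(36/19 + 2) = 76/37.
s_5 = 8/(76/37 + 2) = 148/75.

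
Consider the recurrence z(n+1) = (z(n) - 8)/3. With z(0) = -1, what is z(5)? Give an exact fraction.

z(1) = ((-1) - 8)/3 = -3.
z(2) = ((-3) - 8)/3 = -11/3.
z(3) = ((-11/3) - 8)/3 = -35/9.
z(4) = ((-35/9) - 8)/3 = -107/27.
z(5) = ((-107/27) - 8)/3 = -323/81.

-323/81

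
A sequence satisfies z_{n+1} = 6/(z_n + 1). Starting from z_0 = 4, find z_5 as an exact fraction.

642/353

z_1 = 6/(4 + 1) = 6/5.
z_2 = 6/(6/5 + 1) = 30/11.
z_3 = 6/(30/11 + 1) = 66/41.
z_4 = 6/(66/41 + 1) = 246/107.
z_5 = 6/(246/107 + 1) = 642/353.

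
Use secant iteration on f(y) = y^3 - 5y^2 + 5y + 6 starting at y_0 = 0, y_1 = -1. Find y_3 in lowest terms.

f(0) = 6, f(-1) = -5. y_2 = (-1) - (-5)·((-1) - 0)/((-5) - 6) = -6/11.
f(-1) = -5, f(-6/11) = 2160/1331. y_3 = (-6/11) - (2160/1331)·((-6/11) - (-1))/((2160/1331) - (-5)) = -1158/1763.

-1158/1763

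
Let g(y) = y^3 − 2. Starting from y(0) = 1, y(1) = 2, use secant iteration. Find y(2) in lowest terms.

g(1) = −1, g(2) = 6. y(2) = 2 − 6·(2 − 1)/(6 − (−1)) = 8/7.

8/7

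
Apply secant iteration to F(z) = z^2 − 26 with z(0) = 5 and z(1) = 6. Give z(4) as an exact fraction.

F(5) = −1, F(6) = 10. z(2) = 6 − 10·(6 − 5)/(10 − (−1)) = 56/11.
F(6) = 10, F(56/11) = −10/121. z(3) = (56/11) − (−10/121)·((56/11) − 6)/((−10/121) − 10) = 311/61.
F(56/11) = −10/121, F(311/61) = −25/3721. z(4) = (311/61) − (−25/3721)·((311/61) − (56/11))/((−25/3721) − (−10/121)) = 34862/6837.

34862/6837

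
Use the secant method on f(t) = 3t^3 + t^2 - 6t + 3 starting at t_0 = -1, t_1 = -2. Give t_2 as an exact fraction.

-19/12

f(-1) = 7, f(-2) = -5. t_2 = (-2) - (-5)·((-2) - (-1))/((-5) - 7) = -19/12.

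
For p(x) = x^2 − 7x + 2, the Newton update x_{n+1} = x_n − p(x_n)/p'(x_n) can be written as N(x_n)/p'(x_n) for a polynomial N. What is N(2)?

p'(x) = 2x − 7.
N(x) = x·p'(x) − p(x) = x·(2x − 7) − (x^2 − 7x + 2) = x^2 − 2.
N(2) = 2.

2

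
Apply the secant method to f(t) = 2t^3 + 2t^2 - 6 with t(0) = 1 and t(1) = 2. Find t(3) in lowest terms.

f(1) = -2, f(2) = 18. t(2) = 2 - 18·(2 - 1)/(18 - (-2)) = 11/10.
f(2) = 18, f(11/10) = -459/500. t(3) = (11/10) - (-459/500)·((11/10) - 2)/((-459/500) - 18) = 1202/1051.

1202/1051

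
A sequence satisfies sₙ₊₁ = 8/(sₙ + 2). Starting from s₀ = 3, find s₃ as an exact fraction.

36/19

s₁ = 8/(3 + 2) = 8/5.
s₂ = 8/(8/5 + 2) = 20/9.
s₃ = 8/(20/9 + 2) = 36/19.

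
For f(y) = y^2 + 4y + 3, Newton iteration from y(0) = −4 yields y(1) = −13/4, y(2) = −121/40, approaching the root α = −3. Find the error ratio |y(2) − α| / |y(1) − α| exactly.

y(1) − α = −13/4 − (−3) = −13/4 + 3 = −1/4, so |y(1) − α| = 1/4.
y(2) − α = −121/40 − (−3) = −121/40 + 3 = −1/40, so |y(2) − α| = 1/40.
Ratio = (1/40) / (1/4) = 1/10.

1/10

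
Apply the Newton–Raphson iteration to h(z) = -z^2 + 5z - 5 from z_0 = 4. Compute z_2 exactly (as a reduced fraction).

h'(z) = -2z + 5.
h(4) = -1, h'(4) = -3, so z_1 = 4 - (-1)/(-3) = 11/3.
h(11/3) = -1/9, h'(11/3) = -7/3, so z_2 = (11/3) - (-1/9)/(-7/3) = 76/21.

76/21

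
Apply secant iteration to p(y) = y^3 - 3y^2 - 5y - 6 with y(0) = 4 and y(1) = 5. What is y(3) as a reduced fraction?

120966/27389

p(4) = -10, p(5) = 19. y(2) = 5 - 19·(5 - 4)/(19 - (-10)) = 126/29.
p(5) = 19, p(126/29) = -57000/24389. y(3) = (126/29) - (-57000/24389)·((126/29) - 5)/((-57000/24389) - 19) = 120966/27389.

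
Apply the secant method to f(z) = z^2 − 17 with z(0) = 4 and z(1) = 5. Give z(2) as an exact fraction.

37/9

f(4) = −1, f(5) = 8. z(2) = 5 − 8·(5 − 4)/(8 − (−1)) = 37/9.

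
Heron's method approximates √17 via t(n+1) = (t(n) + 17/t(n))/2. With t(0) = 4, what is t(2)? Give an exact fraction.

2177/528

t(1) = (4 + 17/4)/2 = 33/8.
t(2) = (33/8 + 17/(33/8))/2 = 2177/528.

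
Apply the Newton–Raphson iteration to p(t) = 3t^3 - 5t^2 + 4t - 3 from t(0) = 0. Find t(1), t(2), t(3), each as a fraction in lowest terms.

t(1) = 3/4, t(2) = 87/50, t(3) = 1216884/865525

p'(t) = 9t^2 - 10t + 4.
p(0) = -3, p'(0) = 4, so t(1) = 0 - (-3)/4 = 3/4.
p(3/4) = -99/64, p'(3/4) = 25/16, so t(2) = (3/4) - (-99/64)/(25/16) = 87/50.
p(87/50) = 578259/125000, p'(87/50) = 34621/2500, so t(3) = (87/50) - (578259/125000)/(34621/2500) = 1216884/865525.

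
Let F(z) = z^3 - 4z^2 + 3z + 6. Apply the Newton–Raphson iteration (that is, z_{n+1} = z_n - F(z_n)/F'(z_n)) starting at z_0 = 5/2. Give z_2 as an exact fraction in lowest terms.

-1042/329

F'(z) = 3z^2 - 8z + 3.
F(5/2) = 33/8, F'(5/2) = 7/4, so z_1 = (5/2) - (33/8)/(7/4) = 1/7.
F(1/7) = 2178/343, F'(1/7) = 94/49, so z_2 = (1/7) - (2178/343)/(94/49) = -1042/329.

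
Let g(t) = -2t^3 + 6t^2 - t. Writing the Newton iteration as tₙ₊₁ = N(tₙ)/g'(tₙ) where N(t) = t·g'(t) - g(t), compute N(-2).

56

g'(t) = -6t^2 + 12t - 1.
N(t) = t·g'(t) - g(t) = t·(-6t^2 + 12t - 1) - (-2t^3 + 6t^2 - t) = -4t^3 + 6t^2.
N(-2) = 56.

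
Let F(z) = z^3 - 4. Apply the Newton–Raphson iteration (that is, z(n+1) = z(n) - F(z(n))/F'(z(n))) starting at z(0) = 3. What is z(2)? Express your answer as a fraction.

117239/68121

F'(z) = 3z^2.
F(3) = 23, F'(3) = 27, so z(1) = 3 - 23/27 = 58/27.
F(58/27) = 116380/19683, F'(58/27) = 3364/243, so z(2) = (58/27) - (116380/19683)/(3364/243) = 117239/68121.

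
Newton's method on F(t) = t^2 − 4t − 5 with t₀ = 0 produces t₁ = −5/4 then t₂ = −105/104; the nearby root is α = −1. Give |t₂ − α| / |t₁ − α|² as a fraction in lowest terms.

t₁ − α = −5/4 − (−1) = −5/4 + 1 = −1/4, so |t₁ − α| = 1/4.
t₂ − α = −105/104 − (−1) = −105/104 + 1 = −1/104, so |t₂ − α| = 1/104.
|t₁ − α|² = 1/16.
Ratio = (1/104) / (1/16) = 2/13.

2/13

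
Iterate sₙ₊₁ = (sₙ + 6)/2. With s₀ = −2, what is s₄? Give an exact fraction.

s₁ = ((−2) + 6)/2 = 2.
s₂ = (2 + 6)/2 = 4.
s₃ = (4 + 6)/2 = 5.
s₄ = (5 + 6)/2 = 11/2.

11/2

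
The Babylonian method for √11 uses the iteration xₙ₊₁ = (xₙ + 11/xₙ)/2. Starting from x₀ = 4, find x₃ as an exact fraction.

x₁ = (4 + 11/4)/2 = 27/8.
x₂ = (27/8 + 11/(27/8))/2 = 1433/432.
x₃ = (1433/432 + 11/(1433/432))/2 = 4106353/1238112.

4106353/1238112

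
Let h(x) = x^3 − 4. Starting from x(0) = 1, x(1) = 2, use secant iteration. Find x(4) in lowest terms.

h(1) = −3, h(2) = 4. x(2) = 2 − 4·(2 − 1)/(4 − (−3)) = 10/7.
h(2) = 4, h(10/7) = −372/343. x(3) = (10/7) − (−372/343)·((10/7) − 2)/((−372/343) − 4) = 169/109.
h(10/7) = −372/343, h(169/109) = −353307/1295029. x(4) = (169/109) − (−353307/1295029)·((169/109) − (10/7))/((−353307/1295029) − (−372/343)) = 2056682/1292353.

2056682/1292353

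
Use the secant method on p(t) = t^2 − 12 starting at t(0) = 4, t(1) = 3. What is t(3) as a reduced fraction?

52/15

p(4) = 4, p(3) = −3. t(2) = 3 − (−3)·(3 − 4)/((−3) − 4) = 24/7.
p(3) = −3, p(24/7) = −12/49. t(3) = (24/7) − (−12/49)·((24/7) − 3)/((−12/49) − (−3)) = 52/15.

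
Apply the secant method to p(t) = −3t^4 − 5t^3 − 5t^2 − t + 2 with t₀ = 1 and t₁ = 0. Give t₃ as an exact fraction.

p(1) = −12, p(0) = 2. t₂ = 0 − 2·(0 − 1)/(2 − (−12)) = 1/7.
p(0) = 2, p(1/7) = 4176/2401. t₃ = (1/7) − (4176/2401)·((1/7) − 0)/((4176/2401) − 2) = 343/313.

343/313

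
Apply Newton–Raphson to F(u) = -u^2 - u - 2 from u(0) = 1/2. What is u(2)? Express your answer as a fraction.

F'(u) = -2u - 1.
F(1/2) = -11/4, F'(1/2) = -2, so u(1) = (1/2) - (-11/4)/(-2) = -7/8.
F(-7/8) = -121/64, F'(-7/8) = 3/4, so u(2) = (-7/8) - (-121/64)/(3/4) = 79/48.

79/48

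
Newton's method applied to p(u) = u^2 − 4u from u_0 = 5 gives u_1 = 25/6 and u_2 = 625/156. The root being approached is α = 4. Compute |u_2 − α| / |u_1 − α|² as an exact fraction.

3/13

u_1 − α = 25/6 − 4 = 1/6, so |u_1 − α| = 1/6.
u_2 − α = 625/156 − 4 = 1/156, so |u_2 − α| = 1/156.
|u_1 − α|² = 1/36.
Ratio = (1/156) / (1/36) = 3/13.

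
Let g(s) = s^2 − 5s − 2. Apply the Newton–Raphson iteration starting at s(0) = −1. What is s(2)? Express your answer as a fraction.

g'(s) = 2s − 5.
g(−1) = 4, g'(−1) = −7, so s(1) = (−1) − 4/(−7) = −3/7.
g(−3/7) = 16/49, g'(−3/7) = −41/7, so s(2) = (−3/7) − (16/49)/(−41/7) = −107/287.

−107/287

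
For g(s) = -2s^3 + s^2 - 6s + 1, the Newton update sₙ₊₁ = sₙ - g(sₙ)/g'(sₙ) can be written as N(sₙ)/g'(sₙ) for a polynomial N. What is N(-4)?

271

g'(s) = -6s^2 + 2s - 6.
N(s) = s·g'(s) - g(s) = s·(-6s^2 + 2s - 6) - (-2s^3 + s^2 - 6s + 1) = -4s^3 + s^2 - 1.
N(-4) = 271.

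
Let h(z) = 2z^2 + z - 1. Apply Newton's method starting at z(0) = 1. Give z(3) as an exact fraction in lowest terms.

10923/21845

h'(z) = 4z + 1.
h(1) = 2, h'(1) = 5, so z(1) = 1 - 2/5 = 3/5.
h(3/5) = 8/25, h'(3/5) = 17/5, so z(2) = (3/5) - (8/25)/(17/5) = 43/85.
h(43/85) = 128/7225, h'(43/85) = 257/85, so z(3) = (43/85) - (128/7225)/(257/85) = 10923/21845.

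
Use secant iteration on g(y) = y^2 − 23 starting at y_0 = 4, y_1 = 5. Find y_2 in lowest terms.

g(4) = −7, g(5) = 2. y_2 = 5 − 2·(5 − 4)/(2 − (−7)) = 43/9.

43/9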